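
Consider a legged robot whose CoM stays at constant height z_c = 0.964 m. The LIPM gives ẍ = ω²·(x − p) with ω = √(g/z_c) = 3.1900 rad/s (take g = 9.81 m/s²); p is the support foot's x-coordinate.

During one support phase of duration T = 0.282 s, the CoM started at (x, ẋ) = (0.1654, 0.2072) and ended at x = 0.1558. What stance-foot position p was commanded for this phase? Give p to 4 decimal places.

p = 0.3416

ωT = 3.1900·0.282 = 0.899580; cosh(ωT) = 1.432655, sinh(ωT) = 1.025915
x(T) = p + (x₀−p)·cosh(ωT) + (ẋ₀/ω)·sinh(ωT) ⇒ p·(1 − cosh) = x(T) − x₀·cosh − (ẋ₀/ω)·sinh
numerator   = 0.1558 − (0.1654)·1.432655 − (0.2072/3.1900)·1.025915 = -0.147797
denominator = 1 − 1.432655 = -0.432655
p = -0.147797 / -0.432655 = 0.3416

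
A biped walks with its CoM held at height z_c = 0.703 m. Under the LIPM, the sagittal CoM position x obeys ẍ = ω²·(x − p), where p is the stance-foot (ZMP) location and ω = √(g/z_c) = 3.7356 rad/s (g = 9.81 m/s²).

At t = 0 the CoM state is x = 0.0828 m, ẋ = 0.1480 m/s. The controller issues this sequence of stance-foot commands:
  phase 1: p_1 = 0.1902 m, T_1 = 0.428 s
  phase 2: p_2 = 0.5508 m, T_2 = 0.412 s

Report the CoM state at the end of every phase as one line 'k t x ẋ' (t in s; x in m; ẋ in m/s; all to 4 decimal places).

phase 1: p=0.1902, T=0.428, ωT=1.598837, cosh=2.574703, sinh=2.372571; start (x,ẋ)=(0.082800, 0.148000) → end (x,ẋ)=(0.007675, -0.570828)
phase 2: p=0.5508, T=0.412, ωT=1.539067, cosh=2.437411, sinh=2.222830; start (x,ẋ)=(0.007675, -0.570828) → end (x,ẋ)=(-1.112683, -5.901234)

1 0.4280 0.0077 -0.5708
2 0.8400 -1.1127 -5.9012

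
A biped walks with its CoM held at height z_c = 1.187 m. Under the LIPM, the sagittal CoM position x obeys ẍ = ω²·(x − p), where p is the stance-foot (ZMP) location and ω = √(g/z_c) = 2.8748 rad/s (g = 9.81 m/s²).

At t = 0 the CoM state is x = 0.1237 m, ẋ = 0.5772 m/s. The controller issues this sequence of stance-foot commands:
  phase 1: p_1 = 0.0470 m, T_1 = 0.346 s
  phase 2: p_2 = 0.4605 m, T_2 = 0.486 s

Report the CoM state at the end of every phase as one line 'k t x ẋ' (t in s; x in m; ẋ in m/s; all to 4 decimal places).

1 0.3460 0.3992 1.1444
2 0.8320 1.0846 2.1207

phase 1: p=0.0470, T=0.346, ωT=0.994681, cosh=1.536851, sinh=1.167010; start (x,ẋ)=(0.123700, 0.577200) → end (x,ẋ)=(0.399188, 1.144393)
phase 2: p=0.4605, T=0.486, ωT=1.397153, cosh=2.145485, sinh=1.898185; start (x,ẋ)=(0.399188, 1.144393) → end (x,ẋ)=(1.084580, 2.120703)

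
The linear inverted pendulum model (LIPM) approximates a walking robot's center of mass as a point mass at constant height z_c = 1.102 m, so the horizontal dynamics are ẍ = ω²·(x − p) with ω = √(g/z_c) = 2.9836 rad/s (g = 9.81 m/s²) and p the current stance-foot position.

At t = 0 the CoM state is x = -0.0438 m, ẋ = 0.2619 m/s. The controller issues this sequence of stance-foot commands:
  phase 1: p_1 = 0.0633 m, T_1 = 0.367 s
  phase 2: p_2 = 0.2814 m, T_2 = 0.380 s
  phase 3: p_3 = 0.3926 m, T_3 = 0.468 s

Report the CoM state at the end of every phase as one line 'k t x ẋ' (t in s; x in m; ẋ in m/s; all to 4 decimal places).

phase 1: p=0.0633, T=0.367, ωT=1.094981, cosh=1.661836, sinh=1.327290; start (x,ẋ)=(-0.043800, 0.261900) → end (x,ẋ)=(0.001827, 0.011108)
phase 2: p=0.2814, T=0.380, ωT=1.133768, cosh=1.714581, sinh=1.392762; start (x,ẋ)=(0.001827, 0.011108) → end (x,ẋ)=(-0.192766, -1.142706)
phase 3: p=0.3926, T=0.468, ωT=1.396325, cosh=2.143914, sinh=1.896409; start (x,ẋ)=(-0.192766, -1.142706) → end (x,ẋ)=(-1.588691, -5.761938)

1 0.3670 0.0018 0.0111
2 0.7470 -0.1928 -1.1427
3 1.2150 -1.5887 -5.7619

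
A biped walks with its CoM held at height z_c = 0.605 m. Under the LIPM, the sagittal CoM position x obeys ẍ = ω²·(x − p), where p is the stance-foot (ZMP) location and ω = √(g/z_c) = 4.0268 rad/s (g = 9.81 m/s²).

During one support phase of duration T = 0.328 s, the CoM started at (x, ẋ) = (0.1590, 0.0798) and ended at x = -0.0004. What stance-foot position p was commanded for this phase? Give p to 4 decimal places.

p = 0.3516

ωT = 4.0268·0.328 = 1.320790; cosh(ωT) = 2.006653, sinh(ωT) = 1.739729
x(T) = p + (x₀−p)·cosh(ωT) + (ẋ₀/ω)·sinh(ωT) ⇒ p·(1 − cosh) = x(T) − x₀·cosh − (ẋ₀/ω)·sinh
numerator   = -0.0004 − (0.1590)·2.006653 − (0.0798/4.0268)·1.739729 = -0.353934
denominator = 1 − 2.006653 = -1.006653
p = -0.353934 / -1.006653 = 0.3516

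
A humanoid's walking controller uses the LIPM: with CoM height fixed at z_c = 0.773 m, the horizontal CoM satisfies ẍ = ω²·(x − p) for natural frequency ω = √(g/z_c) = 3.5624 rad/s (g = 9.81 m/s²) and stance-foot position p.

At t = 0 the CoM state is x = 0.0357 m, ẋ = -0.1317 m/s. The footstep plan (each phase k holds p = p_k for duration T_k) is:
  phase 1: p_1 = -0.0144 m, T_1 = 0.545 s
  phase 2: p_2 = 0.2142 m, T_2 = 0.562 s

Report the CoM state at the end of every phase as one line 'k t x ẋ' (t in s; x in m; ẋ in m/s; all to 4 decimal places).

phase 1: p=-0.0144, T=0.545, ωT=1.941508, cosh=3.556370, sinh=3.412883; start (x,ẋ)=(0.035700, -0.131700) → end (x,ẋ)=(0.037602, 0.140745)
phase 2: p=0.2142, T=0.562, ωT=2.002069, cosh=3.769707, sinh=3.634651; start (x,ẋ)=(0.037602, 0.140745) → end (x,ẋ)=(-0.307925, -1.756043)

1 0.5450 0.0376 0.1407
2 1.1070 -0.3079 -1.7560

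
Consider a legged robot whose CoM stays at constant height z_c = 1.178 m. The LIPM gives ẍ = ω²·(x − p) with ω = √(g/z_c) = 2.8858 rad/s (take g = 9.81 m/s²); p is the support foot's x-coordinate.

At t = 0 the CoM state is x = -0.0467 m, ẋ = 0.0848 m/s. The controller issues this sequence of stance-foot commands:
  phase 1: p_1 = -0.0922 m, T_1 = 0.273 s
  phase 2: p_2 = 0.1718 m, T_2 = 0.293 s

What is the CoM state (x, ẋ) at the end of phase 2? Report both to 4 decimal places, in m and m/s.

phase 1: p=-0.0922, T=0.273, ωT=0.787823, cosh=1.326720, sinh=0.871886; start (x,ẋ)=(-0.046700, 0.084800) → end (x,ẋ)=(-0.006214, 0.226988)
phase 2: p=0.1718, T=0.293, ωT=0.845539, cosh=1.379280, sinh=0.949954; start (x,ẋ)=(-0.006214, 0.226988) → end (x,ẋ)=(0.000990, -0.174923)

x = 0.0010, ẋ = -0.1749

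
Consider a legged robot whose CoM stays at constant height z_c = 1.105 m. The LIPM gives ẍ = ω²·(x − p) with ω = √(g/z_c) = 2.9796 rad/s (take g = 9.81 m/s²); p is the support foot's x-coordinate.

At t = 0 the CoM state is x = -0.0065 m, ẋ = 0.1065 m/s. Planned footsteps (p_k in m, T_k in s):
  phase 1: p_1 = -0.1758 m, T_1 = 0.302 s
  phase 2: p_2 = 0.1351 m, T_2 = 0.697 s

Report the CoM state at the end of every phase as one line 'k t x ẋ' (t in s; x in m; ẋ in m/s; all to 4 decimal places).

phase 1: p=-0.1758, T=0.302, ωT=0.899839, cosh=1.432921, sinh=1.026286; start (x,ẋ)=(-0.006500, 0.106500) → end (x,ẋ)=(0.103476, 0.670312)
phase 2: p=0.1351, T=0.697, ωT=2.076781, cosh=4.052039, sinh=3.926706; start (x,ẋ)=(0.103476, 0.670312) → end (x,ẋ)=(0.890339, 2.346133)

1 0.3020 0.1035 0.6703
2 0.9990 0.8903 2.3461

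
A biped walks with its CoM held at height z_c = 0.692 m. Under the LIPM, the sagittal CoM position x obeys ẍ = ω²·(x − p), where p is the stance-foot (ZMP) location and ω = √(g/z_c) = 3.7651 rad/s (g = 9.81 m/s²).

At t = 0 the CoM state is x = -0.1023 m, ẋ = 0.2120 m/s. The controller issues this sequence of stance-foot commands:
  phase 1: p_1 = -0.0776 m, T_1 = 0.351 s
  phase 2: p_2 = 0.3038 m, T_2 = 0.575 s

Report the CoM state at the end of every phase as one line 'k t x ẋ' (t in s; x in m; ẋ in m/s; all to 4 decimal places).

1 0.3510 -0.0292 0.2638
2 0.9260 -0.8648 -4.2257

phase 1: p=-0.0776, T=0.351, ωT=1.321550, cosh=2.007975, sinh=1.741254; start (x,ẋ)=(-0.102300, 0.212000) → end (x,ẋ)=(-0.029153, 0.263758)
phase 2: p=0.3038, T=0.575, ωT=2.164932, cosh=4.414386, sinh=4.299628; start (x,ẋ)=(-0.029153, 0.263758) → end (x,ẋ)=(-0.864779, -4.225690)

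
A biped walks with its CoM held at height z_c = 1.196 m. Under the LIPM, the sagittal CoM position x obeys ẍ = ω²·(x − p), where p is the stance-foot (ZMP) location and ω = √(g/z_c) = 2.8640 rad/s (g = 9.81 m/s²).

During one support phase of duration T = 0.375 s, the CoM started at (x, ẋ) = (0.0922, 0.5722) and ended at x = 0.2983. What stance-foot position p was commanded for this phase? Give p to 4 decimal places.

p = 0.1744

ωT = 2.8640·0.375 = 1.074000; cosh(ωT) = 1.634352, sinh(ωT) = 1.292713
x(T) = p + (x₀−p)·cosh(ωT) + (ẋ₀/ω)·sinh(ωT) ⇒ p·(1 − cosh) = x(T) − x₀·cosh − (ẋ₀/ω)·sinh
numerator   = 0.2983 − (0.0922)·1.634352 − (0.5722/2.8640)·1.292713 = -0.110659
denominator = 1 − 1.634352 = -0.634352
p = -0.110659 / -0.634352 = 0.1744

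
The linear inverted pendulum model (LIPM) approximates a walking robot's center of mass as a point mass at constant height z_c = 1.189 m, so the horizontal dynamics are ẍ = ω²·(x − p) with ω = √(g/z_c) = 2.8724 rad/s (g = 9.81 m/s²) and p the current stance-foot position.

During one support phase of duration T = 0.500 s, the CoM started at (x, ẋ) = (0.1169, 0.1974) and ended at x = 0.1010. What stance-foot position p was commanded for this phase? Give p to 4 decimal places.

ωT = 2.8724·0.500 = 1.436200; cosh(ωT) = 2.221259, sinh(ωT) = 1.983429
x(T) = p + (x₀−p)·cosh(ωT) + (ẋ₀/ω)·sinh(ωT) ⇒ p·(1 − cosh) = x(T) − x₀·cosh − (ẋ₀/ω)·sinh
numerator   = 0.1010 − (0.1169)·2.221259 − (0.1974/2.8724)·1.983429 = -0.294972
denominator = 1 − 2.221259 = -1.221259
p = -0.294972 / -1.221259 = 0.2415

p = 0.2415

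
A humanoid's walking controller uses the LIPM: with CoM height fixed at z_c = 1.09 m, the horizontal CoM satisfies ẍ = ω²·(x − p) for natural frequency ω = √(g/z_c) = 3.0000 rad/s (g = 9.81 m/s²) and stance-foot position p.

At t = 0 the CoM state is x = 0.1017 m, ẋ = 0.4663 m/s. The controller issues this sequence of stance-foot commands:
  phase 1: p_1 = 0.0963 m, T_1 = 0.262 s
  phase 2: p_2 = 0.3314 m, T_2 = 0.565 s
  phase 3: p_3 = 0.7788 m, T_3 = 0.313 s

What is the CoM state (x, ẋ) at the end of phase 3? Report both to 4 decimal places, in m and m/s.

x = 0.9292, ẋ = 1.0415

phase 1: p=0.0963, T=0.262, ωT=0.786000, cosh=1.325132, sinh=0.869468; start (x,ẋ)=(0.101700, 0.466300) → end (x,ẋ)=(0.238600, 0.631994)
phase 2: p=0.3314, T=0.565, ωT=1.695000, cosh=2.815123, sinh=2.631523; start (x,ẋ)=(0.238600, 0.631994) → end (x,ẋ)=(0.624526, 1.046526)
phase 3: p=0.7788, T=0.313, ωT=0.939000, cosh=1.474221, sinh=1.083202; start (x,ẋ)=(0.624526, 1.046526) → end (x,ẋ)=(0.929233, 1.041482)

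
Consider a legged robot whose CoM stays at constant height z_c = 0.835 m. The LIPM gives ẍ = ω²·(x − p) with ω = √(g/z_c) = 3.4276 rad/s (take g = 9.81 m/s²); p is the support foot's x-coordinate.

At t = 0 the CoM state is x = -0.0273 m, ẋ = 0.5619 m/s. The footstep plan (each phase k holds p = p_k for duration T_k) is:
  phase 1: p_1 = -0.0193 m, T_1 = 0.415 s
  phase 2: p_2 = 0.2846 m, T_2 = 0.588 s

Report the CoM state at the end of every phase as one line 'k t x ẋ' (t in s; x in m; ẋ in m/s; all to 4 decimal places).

1 0.4150 0.2833 1.1794
2 1.0030 1.5478 4.4874

phase 1: p=-0.0193, T=0.415, ωT=1.422454, cosh=2.194203, sinh=1.953082; start (x,ẋ)=(-0.027300, 0.561900) → end (x,ẋ)=(0.283323, 1.179368)
phase 2: p=0.2846, T=0.588, ωT=2.015429, cosh=3.818604, sinh=3.685341; start (x,ẋ)=(0.283323, 1.179368) → end (x,ẋ)=(1.547774, 4.487405)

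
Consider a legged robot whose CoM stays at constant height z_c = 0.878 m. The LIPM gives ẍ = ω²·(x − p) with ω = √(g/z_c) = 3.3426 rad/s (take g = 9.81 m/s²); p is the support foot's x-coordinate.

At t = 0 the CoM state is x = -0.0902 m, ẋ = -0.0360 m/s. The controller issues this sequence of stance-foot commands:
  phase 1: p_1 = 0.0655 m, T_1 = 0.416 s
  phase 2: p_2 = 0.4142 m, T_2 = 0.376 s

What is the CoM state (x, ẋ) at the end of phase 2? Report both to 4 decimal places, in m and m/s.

x = -1.4282, ẋ = -5.7925

phase 1: p=0.0655, T=0.416, ωT=1.390522, cosh=2.132945, sinh=1.884000; start (x,ẋ)=(-0.090200, -0.036000) → end (x,ẋ)=(-0.286890, -1.057300)
phase 2: p=0.4142, T=0.376, ωT=1.256818, cosh=1.899389, sinh=1.614831; start (x,ẋ)=(-0.286890, -1.057300) → end (x,ẋ)=(-1.428232, -5.792523)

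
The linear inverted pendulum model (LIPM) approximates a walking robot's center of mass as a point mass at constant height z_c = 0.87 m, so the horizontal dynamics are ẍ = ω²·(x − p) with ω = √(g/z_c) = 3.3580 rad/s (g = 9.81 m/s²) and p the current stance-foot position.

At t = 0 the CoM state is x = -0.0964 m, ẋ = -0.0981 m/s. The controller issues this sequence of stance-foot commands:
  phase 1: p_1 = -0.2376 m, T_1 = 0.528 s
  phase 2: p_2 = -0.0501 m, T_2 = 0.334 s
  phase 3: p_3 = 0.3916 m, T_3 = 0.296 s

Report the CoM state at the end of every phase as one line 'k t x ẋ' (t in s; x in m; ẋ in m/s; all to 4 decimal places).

1 0.5280 0.1066 1.0586
2 0.8620 0.6484 2.5191
3 1.1580 1.6608 4.8750

phase 1: p=-0.2376, T=0.528, ωT=1.773024, cosh=3.029226, sinh=2.859408; start (x,ẋ)=(-0.096400, -0.098100) → end (x,ẋ)=(0.106593, 1.058620)
phase 2: p=-0.0501, T=0.334, ωT=1.121572, cosh=1.697722, sinh=1.371954; start (x,ẋ)=(0.106593, 1.058620) → end (x,ẋ)=(0.648433, 2.519128)
phase 3: p=0.3916, T=0.296, ωT=0.993968, cosh=1.536020, sinh=1.165915; start (x,ẋ)=(0.648433, 2.519128) → end (x,ẋ)=(1.660755, 4.874968)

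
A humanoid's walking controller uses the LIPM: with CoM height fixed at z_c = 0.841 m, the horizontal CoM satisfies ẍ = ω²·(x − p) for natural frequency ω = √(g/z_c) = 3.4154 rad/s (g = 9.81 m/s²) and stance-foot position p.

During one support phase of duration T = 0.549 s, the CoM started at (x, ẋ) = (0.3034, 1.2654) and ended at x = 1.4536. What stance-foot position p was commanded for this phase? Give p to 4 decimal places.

p = 0.3160

ωT = 3.4154·0.549 = 1.875055; cosh(ωT) = 3.337261, sinh(ωT) = 3.183914
x(T) = p + (x₀−p)·cosh(ωT) + (ẋ₀/ω)·sinh(ωT) ⇒ p·(1 − cosh) = x(T) − x₀·cosh − (ẋ₀/ω)·sinh
numerator   = 1.4536 − (0.3034)·3.337261 − (1.2654/3.4154)·3.183914 = -0.738560
denominator = 1 − 3.337261 = -2.337261
p = -0.738560 / -2.337261 = 0.3160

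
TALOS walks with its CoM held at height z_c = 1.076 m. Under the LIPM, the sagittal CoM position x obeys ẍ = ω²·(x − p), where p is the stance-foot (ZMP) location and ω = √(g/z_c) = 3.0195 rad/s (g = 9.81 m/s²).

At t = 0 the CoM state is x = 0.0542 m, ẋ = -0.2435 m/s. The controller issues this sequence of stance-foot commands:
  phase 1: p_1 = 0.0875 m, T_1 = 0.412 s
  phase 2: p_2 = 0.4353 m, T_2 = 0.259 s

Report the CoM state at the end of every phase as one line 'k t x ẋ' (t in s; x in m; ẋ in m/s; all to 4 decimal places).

1 0.4120 -0.1033 -0.6175
2 0.6710 -0.4534 -2.2217

phase 1: p=0.0875, T=0.412, ωT=1.244034, cosh=1.878900, sinh=1.590681; start (x,ẋ)=(0.054200, -0.243500) → end (x,ẋ)=(-0.103344, -0.617454)
phase 2: p=0.4353, T=0.259, ωT=0.782050, cosh=1.321708, sinh=0.864241; start (x,ẋ)=(-0.103344, -0.617454) → end (x,ẋ)=(-0.453358, -2.221727)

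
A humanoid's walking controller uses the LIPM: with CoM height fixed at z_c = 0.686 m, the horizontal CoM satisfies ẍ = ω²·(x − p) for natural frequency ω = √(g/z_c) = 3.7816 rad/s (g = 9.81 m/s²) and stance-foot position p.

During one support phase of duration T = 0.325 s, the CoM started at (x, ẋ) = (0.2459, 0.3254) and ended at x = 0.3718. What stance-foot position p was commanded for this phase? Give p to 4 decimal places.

ωT = 3.7816·0.325 = 1.229020; cosh(ωT) = 1.855229, sinh(ωT) = 1.562650
x(T) = p + (x₀−p)·cosh(ωT) + (ẋ₀/ω)·sinh(ωT) ⇒ p·(1 − cosh) = x(T) − x₀·cosh − (ẋ₀/ω)·sinh
numerator   = 0.3718 − (0.2459)·1.855229 − (0.3254/3.7816)·1.562650 = -0.218864
denominator = 1 − 1.855229 = -0.855229
p = -0.218864 / -0.855229 = 0.2559

p = 0.2559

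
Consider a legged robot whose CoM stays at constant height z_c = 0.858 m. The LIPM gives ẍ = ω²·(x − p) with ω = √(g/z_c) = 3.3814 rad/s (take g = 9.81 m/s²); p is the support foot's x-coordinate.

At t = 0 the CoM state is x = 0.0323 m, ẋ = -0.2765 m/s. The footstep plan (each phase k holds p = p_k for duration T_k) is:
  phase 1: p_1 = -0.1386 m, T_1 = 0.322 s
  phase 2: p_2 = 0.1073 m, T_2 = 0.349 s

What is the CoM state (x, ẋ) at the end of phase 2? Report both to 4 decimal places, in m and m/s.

x = 0.1133, ẋ = 0.1874

phase 1: p=-0.1386, T=0.322, ωT=1.088811, cosh=1.653678, sinh=1.317061; start (x,ẋ)=(0.032300, -0.276500) → end (x,ẋ)=(0.036316, 0.303863)
phase 2: p=0.1073, T=0.349, ωT=1.180109, cosh=1.780987, sinh=1.473741; start (x,ẋ)=(0.036316, 0.303863) → end (x,ẋ)=(0.113314, 0.187442)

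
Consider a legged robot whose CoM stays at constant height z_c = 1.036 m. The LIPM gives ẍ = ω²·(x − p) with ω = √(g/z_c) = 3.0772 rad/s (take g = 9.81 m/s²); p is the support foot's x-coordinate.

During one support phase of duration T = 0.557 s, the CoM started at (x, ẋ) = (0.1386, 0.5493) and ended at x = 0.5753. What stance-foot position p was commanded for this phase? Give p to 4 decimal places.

p = 0.1615

ωT = 3.0772·0.557 = 1.714000; cosh(ωT) = 2.865634, sinh(ωT) = 2.685490
x(T) = p + (x₀−p)·cosh(ωT) + (ẋ₀/ω)·sinh(ωT) ⇒ p·(1 − cosh) = x(T) − x₀·cosh − (ẋ₀/ω)·sinh
numerator   = 0.5753 − (0.1386)·2.865634 − (0.5493/3.0772)·2.685490 = -0.301254
denominator = 1 − 2.865634 = -1.865634
p = -0.301254 / -1.865634 = 0.1615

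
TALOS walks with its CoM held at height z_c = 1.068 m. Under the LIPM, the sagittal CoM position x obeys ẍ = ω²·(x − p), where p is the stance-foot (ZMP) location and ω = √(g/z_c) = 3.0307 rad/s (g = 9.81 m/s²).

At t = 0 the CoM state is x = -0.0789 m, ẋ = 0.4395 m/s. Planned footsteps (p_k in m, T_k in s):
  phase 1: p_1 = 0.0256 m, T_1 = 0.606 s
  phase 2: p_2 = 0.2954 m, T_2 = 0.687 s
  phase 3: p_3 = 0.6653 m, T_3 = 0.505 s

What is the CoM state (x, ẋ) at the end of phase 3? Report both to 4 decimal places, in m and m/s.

x = -0.5217, ẋ = -3.3295

phase 1: p=0.0256, T=0.606, ωT=1.836604, cosh=3.217275, sinh=3.057918; start (x,ẋ)=(-0.078900, 0.439500) → end (x,ẋ)=(0.132842, 0.445525)
phase 2: p=0.2954, T=0.687, ωT=2.082091, cosh=4.072946, sinh=3.948277; start (x,ẋ)=(0.132842, 0.445525) → end (x,ẋ)=(0.213721, -0.130580)
phase 3: p=0.6653, T=0.505, ωT=1.530504, cosh=2.418465, sinh=2.202038; start (x,ẋ)=(0.213721, -0.130580) → end (x,ẋ)=(-0.521703, -3.329510)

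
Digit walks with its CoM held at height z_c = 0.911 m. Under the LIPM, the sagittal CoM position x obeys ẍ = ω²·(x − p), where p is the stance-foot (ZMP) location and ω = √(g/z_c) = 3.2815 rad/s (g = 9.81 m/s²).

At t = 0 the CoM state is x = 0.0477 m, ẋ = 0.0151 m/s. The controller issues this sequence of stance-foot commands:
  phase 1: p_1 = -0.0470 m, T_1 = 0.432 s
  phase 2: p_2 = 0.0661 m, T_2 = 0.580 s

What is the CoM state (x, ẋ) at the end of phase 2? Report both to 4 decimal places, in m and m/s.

phase 1: p=-0.0470, T=0.432, ωT=1.417608, cosh=2.184765, sinh=1.942472; start (x,ẋ)=(0.047700, 0.015100) → end (x,ẋ)=(0.168836, 0.636629)
phase 2: p=0.0661, T=0.580, ωT=1.903270, cosh=3.428437, sinh=3.279356; start (x,ẋ)=(0.168836, 0.636629) → end (x,ẋ)=(1.054535, 3.288200)

x = 1.0545, ẋ = 3.2882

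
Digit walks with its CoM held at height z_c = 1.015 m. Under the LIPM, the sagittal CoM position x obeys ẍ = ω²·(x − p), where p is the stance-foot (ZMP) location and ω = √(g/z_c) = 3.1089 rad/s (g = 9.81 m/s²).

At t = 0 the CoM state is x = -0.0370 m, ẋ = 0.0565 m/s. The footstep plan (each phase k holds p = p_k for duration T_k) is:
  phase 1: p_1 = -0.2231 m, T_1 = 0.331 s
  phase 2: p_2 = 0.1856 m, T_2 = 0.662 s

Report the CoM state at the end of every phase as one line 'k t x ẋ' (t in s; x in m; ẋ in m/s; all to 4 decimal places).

phase 1: p=-0.2231, T=0.331, ωT=1.029046, cosh=1.577871, sinh=1.220523; start (x,ẋ)=(-0.037000, 0.056500) → end (x,ẋ)=(0.092723, 0.795303)
phase 2: p=0.1856, T=0.662, ωT=2.058092, cosh=3.979355, sinh=3.851657; start (x,ẋ)=(0.092723, 0.795303) → end (x,ẋ)=(0.801322, 2.052649)

1 0.3310 0.0927 0.7953
2 0.9930 0.8013 2.0526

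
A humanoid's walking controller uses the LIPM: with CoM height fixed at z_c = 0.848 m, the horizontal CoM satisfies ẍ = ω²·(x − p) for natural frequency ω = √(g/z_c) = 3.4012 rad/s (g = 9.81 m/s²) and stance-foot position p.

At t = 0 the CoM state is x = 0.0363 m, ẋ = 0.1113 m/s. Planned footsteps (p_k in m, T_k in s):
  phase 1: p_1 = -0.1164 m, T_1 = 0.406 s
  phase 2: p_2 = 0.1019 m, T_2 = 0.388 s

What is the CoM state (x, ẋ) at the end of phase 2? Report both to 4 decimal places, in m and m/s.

phase 1: p=-0.1164, T=0.406, ωT=1.380887, cosh=2.114893, sinh=1.863537; start (x,ẋ)=(0.036300, 0.111300) → end (x,ẋ)=(0.267526, 1.203240)
phase 2: p=0.1019, T=0.388, ωT=1.319666, cosh=2.004697, sinh=1.737473; start (x,ẋ)=(0.267526, 1.203240) → end (x,ẋ)=(1.048595, 3.390898)

x = 1.0486, ẋ = 3.3909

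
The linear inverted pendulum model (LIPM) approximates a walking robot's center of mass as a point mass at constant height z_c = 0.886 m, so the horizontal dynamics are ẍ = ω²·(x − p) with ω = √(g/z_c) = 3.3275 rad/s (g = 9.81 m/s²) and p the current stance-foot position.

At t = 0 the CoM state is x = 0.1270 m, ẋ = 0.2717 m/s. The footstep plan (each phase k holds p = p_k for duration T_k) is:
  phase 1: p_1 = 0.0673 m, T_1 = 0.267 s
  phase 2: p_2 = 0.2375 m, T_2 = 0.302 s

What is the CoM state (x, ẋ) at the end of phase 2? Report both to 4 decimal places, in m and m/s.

x = 0.4416, ẋ = 0.8976

phase 1: p=0.0673, T=0.267, ωT=0.888443, cosh=1.421318, sinh=1.010022; start (x,ẋ)=(0.127000, 0.271700) → end (x,ẋ)=(0.234624, 0.586815)
phase 2: p=0.2375, T=0.302, ωT=1.004905, cosh=1.548864, sinh=1.182784; start (x,ẋ)=(0.234624, 0.586815) → end (x,ẋ)=(0.441633, 0.897576)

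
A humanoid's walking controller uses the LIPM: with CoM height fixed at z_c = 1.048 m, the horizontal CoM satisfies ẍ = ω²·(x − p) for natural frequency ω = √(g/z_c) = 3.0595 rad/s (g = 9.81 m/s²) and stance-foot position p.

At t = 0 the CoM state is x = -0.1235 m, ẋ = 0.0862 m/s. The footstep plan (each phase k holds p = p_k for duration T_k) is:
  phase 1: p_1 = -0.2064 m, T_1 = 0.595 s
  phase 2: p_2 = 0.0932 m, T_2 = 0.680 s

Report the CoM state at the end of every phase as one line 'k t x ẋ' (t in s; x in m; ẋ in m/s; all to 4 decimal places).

phase 1: p=-0.2064, T=0.595, ωT=1.820402, cosh=3.168152, sinh=3.006191; start (x,ẋ)=(-0.123500, 0.086200) → end (x,ẋ)=(0.140938, 1.035563)
phase 2: p=0.0932, T=0.680, ωT=2.080460, cosh=4.066512, sinh=3.941640; start (x,ẋ)=(0.140938, 1.035563) → end (x,ẋ)=(1.621471, 4.786820)

1 0.5950 0.1409 1.0356
2 1.2750 1.6215 4.7868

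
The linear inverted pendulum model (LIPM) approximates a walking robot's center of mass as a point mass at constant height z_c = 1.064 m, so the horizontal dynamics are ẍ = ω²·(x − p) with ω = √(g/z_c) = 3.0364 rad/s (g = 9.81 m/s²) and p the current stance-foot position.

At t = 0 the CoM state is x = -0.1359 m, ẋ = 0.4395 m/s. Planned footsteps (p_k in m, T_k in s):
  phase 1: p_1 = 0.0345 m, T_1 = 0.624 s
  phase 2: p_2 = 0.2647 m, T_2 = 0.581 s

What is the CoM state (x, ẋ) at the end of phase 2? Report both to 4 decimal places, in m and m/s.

phase 1: p=0.0345, T=0.624, ωT=1.894714, cosh=3.400502, sinh=3.250141; start (x,ẋ)=(-0.135900, 0.439500) → end (x,ẋ)=(-0.074508, -0.187110)
phase 2: p=0.2647, T=0.581, ωT=1.764148, cosh=3.003966, sinh=2.832634; start (x,ẋ)=(-0.074508, -0.187110) → end (x,ẋ)=(-0.928823, -3.479604)

x = -0.9288, ẋ = -3.4796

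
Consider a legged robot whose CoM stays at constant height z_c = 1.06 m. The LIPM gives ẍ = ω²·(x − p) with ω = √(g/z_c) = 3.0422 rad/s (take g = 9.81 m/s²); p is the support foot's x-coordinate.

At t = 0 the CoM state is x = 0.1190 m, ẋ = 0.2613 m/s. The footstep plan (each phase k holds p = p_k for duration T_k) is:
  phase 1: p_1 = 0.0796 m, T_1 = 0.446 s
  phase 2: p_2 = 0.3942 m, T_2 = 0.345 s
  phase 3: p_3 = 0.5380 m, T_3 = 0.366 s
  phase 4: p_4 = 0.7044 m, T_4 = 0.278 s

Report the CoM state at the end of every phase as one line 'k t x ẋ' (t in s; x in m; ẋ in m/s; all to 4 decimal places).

1 0.4460 0.3169 0.7584
2 0.7910 0.5827 0.9213
3 1.1570 1.0247 1.7385
4 1.4350 1.6893 3.3242

phase 1: p=0.0796, T=0.446, ωT=1.356821, cosh=2.070653, sinh=1.813175; start (x,ẋ)=(0.119000, 0.261300) → end (x,ẋ)=(0.316921, 0.758394)
phase 2: p=0.3942, T=0.345, ωT=1.049559, cosh=1.603242, sinh=1.253150; start (x,ẋ)=(0.316921, 0.758394) → end (x,ẋ)=(0.582701, 0.921273)
phase 3: p=0.5380, T=0.366, ωT=1.113445, cosh=1.686628, sinh=1.358202; start (x,ẋ)=(0.582701, 0.921273) → end (x,ẋ)=(1.024701, 1.738548)
phase 4: p=0.7044, T=0.278, ωT=0.845732, cosh=1.379462, sinh=0.950219; start (x,ẋ)=(1.024701, 1.738548) → end (x,ẋ)=(1.689272, 3.324175)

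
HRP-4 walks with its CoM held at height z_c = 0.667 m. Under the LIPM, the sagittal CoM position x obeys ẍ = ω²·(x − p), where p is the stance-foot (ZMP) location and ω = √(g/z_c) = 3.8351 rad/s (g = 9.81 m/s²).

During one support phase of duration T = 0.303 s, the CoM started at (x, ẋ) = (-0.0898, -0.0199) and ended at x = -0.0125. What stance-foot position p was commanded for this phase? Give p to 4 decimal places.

ωT = 3.8351·0.303 = 1.162035; cosh(ωT) = 1.754641, sinh(ωT) = 1.441792
x(T) = p + (x₀−p)·cosh(ωT) + (ẋ₀/ω)·sinh(ωT) ⇒ p·(1 − cosh) = x(T) − x₀·cosh − (ẋ₀/ω)·sinh
numerator   = -0.0125 − (-0.0898)·1.754641 − (-0.0199/3.8351)·1.441792 = 0.152548
denominator = 1 − 1.754641 = -0.754641
p = 0.152548 / -0.754641 = -0.2021

p = -0.2021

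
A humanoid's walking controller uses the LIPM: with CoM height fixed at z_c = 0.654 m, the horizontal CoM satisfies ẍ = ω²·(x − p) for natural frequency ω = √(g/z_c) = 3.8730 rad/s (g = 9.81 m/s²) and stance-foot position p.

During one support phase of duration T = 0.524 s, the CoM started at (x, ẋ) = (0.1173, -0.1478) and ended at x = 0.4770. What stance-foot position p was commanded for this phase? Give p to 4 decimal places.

ωT = 3.8730·0.524 = 2.029452; cosh(ωT) = 3.870661, sinh(ωT) = 3.739254
x(T) = p + (x₀−p)·cosh(ωT) + (ẋ₀/ω)·sinh(ωT) ⇒ p·(1 − cosh) = x(T) − x₀·cosh − (ẋ₀/ω)·sinh
numerator   = 0.4770 − (0.1173)·3.870661 − (-0.1478/3.8730)·3.739254 = 0.165667
denominator = 1 − 3.870661 = -2.870661
p = 0.165667 / -2.870661 = -0.0577

p = -0.0577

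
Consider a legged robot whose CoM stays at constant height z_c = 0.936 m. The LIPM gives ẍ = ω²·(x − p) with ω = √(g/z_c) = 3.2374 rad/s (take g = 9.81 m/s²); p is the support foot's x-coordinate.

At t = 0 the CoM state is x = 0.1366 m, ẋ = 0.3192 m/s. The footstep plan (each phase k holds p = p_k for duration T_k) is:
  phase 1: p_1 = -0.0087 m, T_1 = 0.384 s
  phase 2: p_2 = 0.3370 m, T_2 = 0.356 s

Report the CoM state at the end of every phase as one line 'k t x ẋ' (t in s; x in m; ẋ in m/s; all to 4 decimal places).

1 0.3840 0.4208 1.3468
2 0.7400 1.0757 2.7313

phase 1: p=-0.0087, T=0.384, ωT=1.243162, cosh=1.877513, sinh=1.589043; start (x,ẋ)=(0.136600, 0.319200) → end (x,ẋ)=(0.420779, 1.346779)
phase 2: p=0.3370, T=0.356, ωT=1.152514, cosh=1.740993, sinh=1.425151; start (x,ẋ)=(0.420779, 1.346779) → end (x,ẋ)=(1.075730, 2.731268)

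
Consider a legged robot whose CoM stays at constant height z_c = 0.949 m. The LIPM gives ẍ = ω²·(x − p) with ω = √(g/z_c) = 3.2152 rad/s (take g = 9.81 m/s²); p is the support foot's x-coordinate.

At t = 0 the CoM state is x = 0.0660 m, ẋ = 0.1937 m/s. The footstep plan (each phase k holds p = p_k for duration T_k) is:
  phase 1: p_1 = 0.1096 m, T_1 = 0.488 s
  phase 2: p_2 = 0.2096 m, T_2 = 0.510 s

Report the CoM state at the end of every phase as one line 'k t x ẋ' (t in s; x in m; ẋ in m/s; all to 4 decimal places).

phase 1: p=0.1096, T=0.488, ωT=1.569018, cosh=2.505089, sinh=2.296839; start (x,ẋ)=(0.066000, 0.193700) → end (x,ẋ)=(0.138751, 0.163259)
phase 2: p=0.2096, T=0.510, ωT=1.639752, cosh=2.673960, sinh=2.479932; start (x,ẋ)=(0.138751, 0.163259) → end (x,ẋ)=(0.146077, -0.128363)

1 0.4880 0.1388 0.1633
2 0.9980 0.1461 -0.1284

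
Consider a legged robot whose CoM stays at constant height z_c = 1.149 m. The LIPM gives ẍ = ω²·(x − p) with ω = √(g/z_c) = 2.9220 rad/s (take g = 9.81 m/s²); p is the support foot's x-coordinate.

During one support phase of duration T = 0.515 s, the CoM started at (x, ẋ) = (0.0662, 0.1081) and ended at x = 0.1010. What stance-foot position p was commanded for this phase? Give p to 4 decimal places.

p = 0.0988

ωT = 2.9220·0.515 = 1.504830; cosh(ωT) = 2.362722, sinh(ωT) = 2.140666
x(T) = p + (x₀−p)·cosh(ωT) + (ẋ₀/ω)·sinh(ωT) ⇒ p·(1 − cosh) = x(T) − x₀·cosh − (ẋ₀/ω)·sinh
numerator   = 0.1010 − (0.0662)·2.362722 − (0.1081/2.9220)·2.140666 = -0.134607
denominator = 1 − 2.362722 = -1.362722
p = -0.134607 / -1.362722 = 0.0988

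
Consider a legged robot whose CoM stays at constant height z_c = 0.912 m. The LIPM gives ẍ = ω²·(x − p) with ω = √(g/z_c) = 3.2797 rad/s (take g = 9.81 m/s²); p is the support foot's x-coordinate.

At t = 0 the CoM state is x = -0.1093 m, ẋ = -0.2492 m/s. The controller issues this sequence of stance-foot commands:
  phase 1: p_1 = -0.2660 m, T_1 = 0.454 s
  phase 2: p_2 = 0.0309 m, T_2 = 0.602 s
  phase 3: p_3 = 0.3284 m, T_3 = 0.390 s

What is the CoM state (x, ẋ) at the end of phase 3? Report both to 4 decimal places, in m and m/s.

x = 0.5356, ẋ = 0.9822

phase 1: p=-0.2660, T=0.454, ωT=1.488984, cosh=2.329095, sinh=2.103494; start (x,ẋ)=(-0.109300, -0.249200) → end (x,ẋ)=(-0.060860, 0.500636)
phase 2: p=0.0309, T=0.602, ωT=1.974379, cosh=3.670498, sinh=3.531651; start (x,ẋ)=(-0.060860, 0.500636) → end (x,ẋ)=(0.233192, 0.774754)
phase 3: p=0.3284, T=0.390, ωT=1.279083, cosh=1.935818, sinh=1.657525; start (x,ẋ)=(0.233192, 0.774754) → end (x,ẋ)=(0.535647, 0.982213)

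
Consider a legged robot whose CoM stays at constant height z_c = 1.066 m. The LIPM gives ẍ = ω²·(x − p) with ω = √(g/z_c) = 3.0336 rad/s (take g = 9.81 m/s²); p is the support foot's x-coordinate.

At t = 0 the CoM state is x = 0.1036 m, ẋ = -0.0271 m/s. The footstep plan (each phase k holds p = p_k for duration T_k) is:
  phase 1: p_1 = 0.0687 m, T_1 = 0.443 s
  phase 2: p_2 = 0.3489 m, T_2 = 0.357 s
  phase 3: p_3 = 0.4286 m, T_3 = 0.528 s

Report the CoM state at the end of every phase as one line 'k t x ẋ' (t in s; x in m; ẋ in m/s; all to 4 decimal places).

phase 1: p=0.0687, T=0.443, ωT=1.343885, cosh=2.047370, sinh=1.786539; start (x,ẋ)=(0.103600, -0.027100) → end (x,ẋ)=(0.124194, 0.133662)
phase 2: p=0.3489, T=0.357, ωT=1.082995, cosh=1.646046, sinh=1.307466; start (x,ẋ)=(0.124194, 0.133662) → end (x,ẋ)=(0.036630, -0.671246)
phase 3: p=0.4286, T=0.528, ωT=1.601741, cosh=2.581604, sinh=2.380058; start (x,ẋ)=(0.036630, -0.671246) → end (x,ẋ)=(-1.109947, -4.562970)

1 0.4430 0.1242 0.1337
2 0.8000 0.0366 -0.6712
3 1.3280 -1.1099 -4.5630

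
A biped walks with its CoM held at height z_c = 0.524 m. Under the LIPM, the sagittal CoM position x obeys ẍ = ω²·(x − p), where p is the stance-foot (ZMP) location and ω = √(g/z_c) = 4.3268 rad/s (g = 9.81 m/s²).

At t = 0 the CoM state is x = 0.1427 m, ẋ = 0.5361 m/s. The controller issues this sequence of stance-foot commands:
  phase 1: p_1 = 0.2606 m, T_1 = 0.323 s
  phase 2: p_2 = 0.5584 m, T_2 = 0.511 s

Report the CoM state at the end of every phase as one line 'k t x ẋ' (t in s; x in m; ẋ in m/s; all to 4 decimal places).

1 0.3230 0.2429 0.1818
2 0.8340 -0.7091 -5.3146

phase 1: p=0.2606, T=0.323, ωT=1.397556, cosh=2.146252, sinh=1.899051; start (x,ẋ)=(0.142700, 0.536100) → end (x,ẋ)=(0.242854, 0.181843)
phase 2: p=0.5584, T=0.511, ωT=2.210995, cosh=4.617190, sinh=4.507599; start (x,ẋ)=(0.242854, 0.181843) → end (x,ẋ)=(-0.709097, -5.314650)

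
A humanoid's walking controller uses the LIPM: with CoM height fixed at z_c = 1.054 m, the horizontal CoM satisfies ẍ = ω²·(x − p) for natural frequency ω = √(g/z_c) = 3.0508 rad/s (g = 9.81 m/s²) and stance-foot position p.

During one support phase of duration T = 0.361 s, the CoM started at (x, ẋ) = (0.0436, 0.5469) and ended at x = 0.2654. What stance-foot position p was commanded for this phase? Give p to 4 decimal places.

p = 0.0705

ωT = 3.0508·0.361 = 1.101339; cosh(ωT) = 1.670308, sinh(ωT) = 1.337882
x(T) = p + (x₀−p)·cosh(ωT) + (ẋ₀/ω)·sinh(ωT) ⇒ p·(1 − cosh) = x(T) − x₀·cosh − (ẋ₀/ω)·sinh
numerator   = 0.2654 − (0.0436)·1.670308 − (0.5469/3.0508)·1.337882 = -0.047260
denominator = 1 − 1.670308 = -0.670308
p = -0.047260 / -0.670308 = 0.0705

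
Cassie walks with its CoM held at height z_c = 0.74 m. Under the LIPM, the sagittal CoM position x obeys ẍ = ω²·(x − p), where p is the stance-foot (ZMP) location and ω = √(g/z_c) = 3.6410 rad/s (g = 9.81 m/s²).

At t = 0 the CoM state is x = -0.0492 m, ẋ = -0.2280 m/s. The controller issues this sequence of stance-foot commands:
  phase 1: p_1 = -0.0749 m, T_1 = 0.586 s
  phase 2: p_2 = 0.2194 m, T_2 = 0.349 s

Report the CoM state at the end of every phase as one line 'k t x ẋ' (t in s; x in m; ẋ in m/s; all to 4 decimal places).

phase 1: p=-0.0749, T=0.586, ωT=2.133626, cosh=4.281921, sinh=4.163514; start (x,ẋ)=(-0.049200, -0.228000) → end (x,ẋ)=(-0.225575, -0.586683)
phase 2: p=0.2194, T=0.349, ωT=1.270709, cosh=1.922005, sinh=1.641373; start (x,ẋ)=(-0.225575, -0.586683) → end (x,ẋ)=(-0.900322, -3.786881)

1 0.5860 -0.2256 -0.5867
2 0.9350 -0.9003 -3.7869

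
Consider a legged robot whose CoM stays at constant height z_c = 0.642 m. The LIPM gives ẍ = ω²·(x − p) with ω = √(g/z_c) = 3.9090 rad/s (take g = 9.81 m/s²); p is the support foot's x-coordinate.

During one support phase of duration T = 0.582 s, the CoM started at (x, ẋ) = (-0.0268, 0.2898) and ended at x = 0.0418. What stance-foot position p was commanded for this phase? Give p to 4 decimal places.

ωT = 3.9090·0.582 = 2.275038; cosh(ωT) = 4.915541, sinh(ωT) = 4.812748
x(T) = p + (x₀−p)·cosh(ωT) + (ẋ₀/ω)·sinh(ωT) ⇒ p·(1 − cosh) = x(T) − x₀·cosh − (ẋ₀/ω)·sinh
numerator   = 0.0418 − (-0.0268)·4.915541 − (0.2898/3.9090)·4.812748 = -0.183264
denominator = 1 − 4.915541 = -3.915541
p = -0.183264 / -3.915541 = 0.0468

p = 0.0468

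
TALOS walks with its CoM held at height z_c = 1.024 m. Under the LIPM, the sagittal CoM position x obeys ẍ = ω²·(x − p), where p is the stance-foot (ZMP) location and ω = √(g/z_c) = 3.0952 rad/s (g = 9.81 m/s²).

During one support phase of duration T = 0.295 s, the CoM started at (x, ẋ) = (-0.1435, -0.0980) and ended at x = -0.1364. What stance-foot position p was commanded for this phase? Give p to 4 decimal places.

ωT = 3.0952·0.295 = 0.913084; cosh(ωT) = 1.446640, sinh(ωT) = 1.045356
x(T) = p + (x₀−p)·cosh(ωT) + (ẋ₀/ω)·sinh(ωT) ⇒ p·(1 − cosh) = x(T) − x₀·cosh − (ẋ₀/ω)·sinh
numerator   = -0.1364 − (-0.1435)·1.446640 − (-0.0980/3.0952)·1.045356 = 0.104291
denominator = 1 − 1.446640 = -0.446640
p = 0.104291 / -0.446640 = -0.2335

p = -0.2335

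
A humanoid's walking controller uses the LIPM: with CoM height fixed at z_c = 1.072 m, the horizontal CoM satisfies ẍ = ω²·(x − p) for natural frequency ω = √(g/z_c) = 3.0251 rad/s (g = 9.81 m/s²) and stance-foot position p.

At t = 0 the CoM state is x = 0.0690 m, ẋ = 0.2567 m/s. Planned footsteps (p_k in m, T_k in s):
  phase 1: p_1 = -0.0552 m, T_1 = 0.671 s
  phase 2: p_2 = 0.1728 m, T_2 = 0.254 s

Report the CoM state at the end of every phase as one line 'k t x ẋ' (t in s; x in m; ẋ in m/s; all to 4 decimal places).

1 0.6710 0.7431 2.3994
2 0.9250 1.5912 4.6034

phase 1: p=-0.0552, T=0.671, ωT=2.029842, cosh=3.872120, sinh=3.740764; start (x,ẋ)=(0.069000, 0.256700) → end (x,ẋ)=(0.743146, 2.399443)
phase 2: p=0.1728, T=0.254, ωT=0.768375, cosh=1.310013, sinh=0.846247; start (x,ẋ)=(0.743146, 2.399443) → end (x,ẋ)=(1.591186, 4.603379)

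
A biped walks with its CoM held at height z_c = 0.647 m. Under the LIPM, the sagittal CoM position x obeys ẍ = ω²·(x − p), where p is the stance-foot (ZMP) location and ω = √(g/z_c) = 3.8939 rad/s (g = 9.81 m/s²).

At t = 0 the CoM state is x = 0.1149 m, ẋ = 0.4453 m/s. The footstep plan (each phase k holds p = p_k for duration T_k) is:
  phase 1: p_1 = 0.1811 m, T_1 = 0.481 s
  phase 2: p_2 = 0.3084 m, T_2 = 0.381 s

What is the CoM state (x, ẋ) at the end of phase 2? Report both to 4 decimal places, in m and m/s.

phase 1: p=0.1811, T=0.481, ωT=1.872966, cosh=3.330618, sinh=3.176951; start (x,ẋ)=(0.114900, 0.445300) → end (x,ẋ)=(0.323924, 0.664182)
phase 2: p=0.3084, T=0.381, ωT=1.483576, cosh=2.317754, sinh=2.090929; start (x,ẋ)=(0.323924, 0.664182) → end (x,ẋ)=(0.701030, 1.665804)

x = 0.7010, ẋ = 1.6658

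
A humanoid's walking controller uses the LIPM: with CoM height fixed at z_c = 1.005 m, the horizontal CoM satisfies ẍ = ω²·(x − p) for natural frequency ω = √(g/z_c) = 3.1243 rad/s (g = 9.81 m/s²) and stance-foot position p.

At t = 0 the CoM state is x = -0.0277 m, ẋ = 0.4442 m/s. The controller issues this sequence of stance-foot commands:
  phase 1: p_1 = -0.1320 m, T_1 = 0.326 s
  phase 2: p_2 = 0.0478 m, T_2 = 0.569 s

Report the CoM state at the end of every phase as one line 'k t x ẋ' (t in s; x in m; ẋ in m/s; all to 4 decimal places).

phase 1: p=-0.1320, T=0.326, ωT=1.018522, cosh=1.565113, sinh=1.203985; start (x,ẋ)=(-0.027700, 0.444200) → end (x,ẋ)=(0.202419, 1.087559)
phase 2: p=0.0478, T=0.569, ωT=1.777727, cosh=3.042707, sinh=2.873685; start (x,ẋ)=(0.202419, 1.087559) → end (x,ẋ)=(1.518581, 4.697332)

1 0.3260 0.2024 1.0876
2 0.8950 1.5186 4.6973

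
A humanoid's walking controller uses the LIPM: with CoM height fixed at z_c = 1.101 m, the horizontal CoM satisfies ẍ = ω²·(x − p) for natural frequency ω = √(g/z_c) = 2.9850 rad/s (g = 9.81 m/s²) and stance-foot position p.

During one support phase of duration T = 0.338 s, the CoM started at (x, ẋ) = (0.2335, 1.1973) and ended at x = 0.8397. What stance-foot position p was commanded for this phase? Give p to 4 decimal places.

ωT = 2.9850·0.338 = 1.008930; cosh(ωT) = 1.553637, sinh(ωT) = 1.189028
x(T) = p + (x₀−p)·cosh(ωT) + (ẋ₀/ω)·sinh(ωT) ⇒ p·(1 − cosh) = x(T) − x₀·cosh − (ẋ₀/ω)·sinh
numerator   = 0.8397 − (0.2335)·1.553637 − (1.1973/2.9850)·1.189028 = 0.000000
denominator = 1 − 1.553637 = -0.553637
p = 0.000000 / -0.553637 = 0.0000

p = 0.0000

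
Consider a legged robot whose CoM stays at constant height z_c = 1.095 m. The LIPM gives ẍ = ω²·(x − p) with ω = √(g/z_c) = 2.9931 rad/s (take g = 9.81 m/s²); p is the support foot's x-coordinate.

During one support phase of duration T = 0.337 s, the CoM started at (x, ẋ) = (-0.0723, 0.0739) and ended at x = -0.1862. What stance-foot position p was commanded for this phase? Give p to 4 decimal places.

ωT = 2.9931·0.337 = 1.008675; cosh(ωT) = 1.553333, sinh(ωT) = 1.188631
x(T) = p + (x₀−p)·cosh(ωT) + (ẋ₀/ω)·sinh(ωT) ⇒ p·(1 − cosh) = x(T) − x₀·cosh − (ẋ₀/ω)·sinh
numerator   = -0.1862 − (-0.0723)·1.553333 − (0.0739/2.9931)·1.188631 = -0.103241
denominator = 1 − 1.553333 = -0.553333
p = -0.103241 / -0.553333 = 0.1866

p = 0.1866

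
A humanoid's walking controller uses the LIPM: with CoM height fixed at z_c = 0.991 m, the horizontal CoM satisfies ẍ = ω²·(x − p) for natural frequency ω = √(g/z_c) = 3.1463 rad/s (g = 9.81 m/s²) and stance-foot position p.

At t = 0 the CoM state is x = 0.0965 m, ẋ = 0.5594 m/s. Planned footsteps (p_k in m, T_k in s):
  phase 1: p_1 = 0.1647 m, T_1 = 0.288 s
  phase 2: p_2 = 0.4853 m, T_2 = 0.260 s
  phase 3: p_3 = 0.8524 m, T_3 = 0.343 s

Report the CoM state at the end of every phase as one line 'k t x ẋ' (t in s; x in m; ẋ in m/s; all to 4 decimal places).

phase 1: p=0.1647, T=0.288, ωT=0.906134, cosh=1.439410, sinh=1.035327; start (x,ẋ)=(0.096500, 0.559400) → end (x,ẋ)=(0.250609, 0.583048)
phase 2: p=0.4853, T=0.260, ωT=0.818038, cosh=1.353673, sinh=0.912376; start (x,ẋ)=(0.250609, 0.583048) → end (x,ẋ)=(0.336680, 0.115551)
phase 3: p=0.8524, T=0.343, ωT=1.079181, cosh=1.641071, sinh=1.301197; start (x,ẋ)=(0.336680, 0.115551) → end (x,ẋ)=(0.053855, -1.921707)

1 0.2880 0.2506 0.5830
2 0.5480 0.3367 0.1156
3 0.8910 0.0539 -1.9217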